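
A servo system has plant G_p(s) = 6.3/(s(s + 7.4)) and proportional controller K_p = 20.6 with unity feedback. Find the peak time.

Closed-loop characteristic equation: s² + 7.4s + 129.8 = 0, so ω_n = 11.39 rad/s and ζ = 7.4/(2·11.39) = 0.3248.
Damped frequency ω_d = ω_n√(1−ζ²) = 10.77 rad/s, so peak time T_p = π/ω_d = 0.292 s.

T_p = 0.292 s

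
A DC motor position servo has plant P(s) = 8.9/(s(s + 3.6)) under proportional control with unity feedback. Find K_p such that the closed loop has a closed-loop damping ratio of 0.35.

K_p = 2.97

Closed-loop characteristic equation: s² + 3.6s + K_p·8.9 = 0.
So ω_n = √(8.9K_p) and 2ζω_n = 3.6, giving ζ = 3.6/(2√(8.9K_p)).
Setting ζ = 0.35: √(8.9K_p) = 3.6/(2·0.35) = 5.143, so K_p = 26.45/8.9 = 2.97.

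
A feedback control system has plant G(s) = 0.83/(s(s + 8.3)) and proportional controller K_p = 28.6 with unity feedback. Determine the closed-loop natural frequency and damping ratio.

ω_n = 4.87 rad/s, ζ = 0.852

With unity feedback the closed-loop characteristic equation is s² + 8.3s + 28.6·0.83 = s² + 8.3s + 23.74 = 0.
So ω_n² = 23.74 ⇒ ω_n = 4.872 rad/s, and ζ = 8.3/(2ω_n) = 0.852.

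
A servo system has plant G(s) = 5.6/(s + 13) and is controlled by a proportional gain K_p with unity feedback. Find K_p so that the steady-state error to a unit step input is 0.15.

K_p = 13.2

Steady-state error for a unit step on this type-0 loop is 1/(1 + K_p·G(0)).
G(0) = 0.4308. Require 1/(1 + K_p·0.4308) = 0.15, so 1 + 0.4308·K_p = 6.667.
K_p = (6.667 − 1)/0.4308 = 13.2.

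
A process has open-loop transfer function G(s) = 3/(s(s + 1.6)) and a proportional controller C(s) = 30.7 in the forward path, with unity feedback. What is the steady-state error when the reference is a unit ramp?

0.0174

The loop has one pole at the origin (type 1). Velocity error constant K_v = lim_{s→0} s·C(s)G(s) = 30.7·3/1.6 = 57.56.
Steady-state error to a unit ramp: e_ss = 1/K_v = 0.0174.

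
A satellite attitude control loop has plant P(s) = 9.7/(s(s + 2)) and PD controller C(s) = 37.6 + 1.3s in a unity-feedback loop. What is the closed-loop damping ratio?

ζ = 0.383

Forward path: (37.6 + 1.3s)·9.7/(s(s+2)). The closed-loop characteristic equation is s² + (2 + 9.7·1.3)s + 9.7·37.6 = 0.
That is s² + 14.61s + 364.7 = 0, so ω_n = 19.1 rad/s and ζ = 14.61/(2·19.1) = 0.3825.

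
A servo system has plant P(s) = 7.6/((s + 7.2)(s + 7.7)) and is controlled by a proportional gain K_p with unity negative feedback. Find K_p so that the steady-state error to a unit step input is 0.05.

For a type-0 loop with proportional control, e_ss = 1/(1 + K_p·P(0)).
P(0) = 0.1371. Require 1/(1 + K_p·0.1371) = 0.05, so 1 + 0.1371·K_p = 20.
K_p = (20 − 1)/0.1371 = 139.

K_p = 139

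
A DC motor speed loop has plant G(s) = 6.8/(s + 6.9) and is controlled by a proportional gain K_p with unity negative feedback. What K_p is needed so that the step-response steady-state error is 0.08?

The loop is type 0, so e_ss(step) = 1/(1 + K_pos) with K_pos = K_p·G(0).
G(0) = 0.9855. Require 1/(1 + K_p·0.9855) = 0.08, so 1 + 0.9855·K_p = 12.5.
K_p = (12.5 − 1)/0.9855 = 11.7.

K_p = 11.7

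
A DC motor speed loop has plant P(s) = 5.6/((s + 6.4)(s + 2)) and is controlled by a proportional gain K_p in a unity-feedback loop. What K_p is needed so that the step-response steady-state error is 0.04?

The loop is type 0, so e_ss(step) = 1/(1 + K_pos) with K_pos = K_p·P(0).
P(0) = 0.4375. Require 1/(1 + K_p·0.4375) = 0.04, so 1 + 0.4375·K_p = 25.
K_p = (25 − 1)/0.4375 = 54.9.

K_p = 54.9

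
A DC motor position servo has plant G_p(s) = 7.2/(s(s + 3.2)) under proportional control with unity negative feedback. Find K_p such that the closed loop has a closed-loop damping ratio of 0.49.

K_p = 1.48

Closed-loop characteristic equation: s² + 3.2s + K_p·7.2 = 0.
So ω_n = √(7.2K_p) and 2ζω_n = 3.2, giving ζ = 3.2/(2√(7.2K_p)).
Setting ζ = 0.49: √(7.2K_p) = 3.2/(2·0.49) = 3.265, so K_p = 10.66/7.2 = 1.48.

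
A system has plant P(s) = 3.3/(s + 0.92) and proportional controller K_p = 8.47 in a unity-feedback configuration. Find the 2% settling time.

Closed-loop transfer function: T(s) = K_p·P(s)/(1 + K_p·P(s)) = 27.95/(s + 0.92 + 27.95) = 27.95/(s + 28.87).
Time constant τ = 1/28.87 = 0.03464 s, so the 2% settling time is about 4τ = 0.139 s.

T_s ≈ 0.139 s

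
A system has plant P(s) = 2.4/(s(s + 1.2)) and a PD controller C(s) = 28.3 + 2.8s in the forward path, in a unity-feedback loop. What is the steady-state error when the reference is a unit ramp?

The loop has one pole at the origin (type 1). Velocity error constant K_v = lim_{s→0} s·C(s)P(s) = 28.3·2.4/1.2 = 56.6.
Steady-state error to a unit ramp: e_ss = 1/K_v = 0.0177.

0.0177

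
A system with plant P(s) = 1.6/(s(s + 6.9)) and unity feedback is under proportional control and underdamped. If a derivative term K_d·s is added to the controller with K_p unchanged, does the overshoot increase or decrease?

decrease

The derivative term adds K·K_d to the s-coefficient of the characteristic equation, raising 2ζω_n while ω_n is unchanged; ζ increases, so overshoot decreases.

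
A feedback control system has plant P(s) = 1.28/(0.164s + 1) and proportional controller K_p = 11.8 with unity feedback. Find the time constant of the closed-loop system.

Closed loop: T(s) = K_p·P/(1+K_p·P) = 15.1/(0.164s + 1 + 15.1), with pole at s = −(1 + 15.1)/0.164 = −98.2.
Closed-loop time constant τ = 1/98.2 = 0.0102 s.

τ = 0.0102 s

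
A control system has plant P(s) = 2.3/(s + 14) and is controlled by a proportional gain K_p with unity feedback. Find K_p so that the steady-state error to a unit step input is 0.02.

K_p = 298

Steady-state error for a unit step on this type-0 loop is 1/(1 + K_p·P(0)).
P(0) = 0.1643. Require 1/(1 + K_p·0.1643) = 0.02, so 1 + 0.1643·K_p = 50.
K_p = (50 − 1)/0.1643 = 298.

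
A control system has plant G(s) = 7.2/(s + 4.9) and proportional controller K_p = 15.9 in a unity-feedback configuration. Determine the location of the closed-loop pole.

Closed-loop transfer function: T(s) = K_p·G(s)/(1 + K_p·G(s)) = 114.5/(s + 4.9 + 114.5) = 114.5/(s + 119.4).
The closed-loop pole is at s = −119.4.

s = -119.4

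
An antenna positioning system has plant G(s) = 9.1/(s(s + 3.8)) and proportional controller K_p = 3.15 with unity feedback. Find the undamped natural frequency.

With unity feedback the closed-loop characteristic equation is s² + 3.8s + 3.15·9.1 = s² + 3.8s + 28.66 = 0.
Matching s² + 2ζω_n s + ω_n²: ω_n = √28.66 = 5.354 rad/s and 2ζω_n = 3.8, so ζ = 3.8/(2·5.354) = 0.355.

ω_n = 5.35 rad/s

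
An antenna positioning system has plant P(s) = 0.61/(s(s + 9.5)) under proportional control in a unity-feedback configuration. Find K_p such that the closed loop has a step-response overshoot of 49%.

K_p = 754

From %OS = 100·exp(−πζ/√(1−ζ²)) = 49%, ζ = −ln(0.49)/√(π²+ln²(0.49)) = 0.2214.
Characteristic equation s² + 9.5s + 0.61K_p = 0 gives ζ = 9.5/(2√(0.61K_p)).
Setting ζ = 0.2214: √(0.61K_p) = 9.5/(2·0.2214) = 21.45, so K_p = 460.2/0.61 = 754.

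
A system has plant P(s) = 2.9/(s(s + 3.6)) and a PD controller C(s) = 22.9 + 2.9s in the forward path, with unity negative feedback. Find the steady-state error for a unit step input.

0

The open loop C(s)P(s) has a pole at the origin (type 1), so the static position error constant is infinite and e_ss = 1/(1+∞) = 0.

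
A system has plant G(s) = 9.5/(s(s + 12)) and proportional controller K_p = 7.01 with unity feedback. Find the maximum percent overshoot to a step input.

Closed-loop characteristic equation: s² + 12s + 66.59 = 0, so ω_n = 8.161 rad/s and ζ = 12/(2·8.161) = 0.7352.
%OS = 100·exp(−πζ/√(1−ζ²)) = 100·exp(−π·0.7352/√0.4594) = 3.31%.

3.31%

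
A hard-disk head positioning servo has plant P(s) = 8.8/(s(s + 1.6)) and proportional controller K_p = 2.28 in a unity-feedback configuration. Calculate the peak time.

From 1 + K_pP(s) = 0: s² + 1.6s + 20.06 = 0 ⇒ ω_n = 4.479, ζ = 0.1786.
Damped frequency ω_d = ω_n√(1−ζ²) = 4.407 rad/s, so peak time T_p = π/ω_d = 0.713 s.

T_p = 0.713 s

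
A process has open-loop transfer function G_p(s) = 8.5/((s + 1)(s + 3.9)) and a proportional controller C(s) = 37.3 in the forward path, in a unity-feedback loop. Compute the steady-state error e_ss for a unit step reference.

The loop is type 0. Static position error constant K_pos = C(0)·G_p(0) = 37.3·2.179 = 81.29.
Steady-state error to a unit step: e_ss = 1/(1+K_pos) = 1/82.29 = 0.0122.

0.0122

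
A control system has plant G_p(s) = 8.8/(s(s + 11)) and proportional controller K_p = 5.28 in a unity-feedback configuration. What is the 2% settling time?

T_s ≈ 0.727 s

From 1 + K_pG_p(s) = 0: s² + 11s + 46.46 = 0 ⇒ ω_n = 6.816, ζ = 0.8069.
2% settling time T_s ≈ 4/(ζω_n) = 4/5.5 = 0.727 s.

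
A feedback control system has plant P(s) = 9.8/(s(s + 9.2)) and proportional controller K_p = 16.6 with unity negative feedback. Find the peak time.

T_p = 0.264 s

From 1 + K_pP(s) = 0: s² + 9.2s + 162.7 = 0 ⇒ ω_n = 12.75, ζ = 0.3607.
Damped frequency ω_d = ω_n√(1−ζ²) = 11.9 rad/s, so peak time T_p = π/ω_d = 0.264 s.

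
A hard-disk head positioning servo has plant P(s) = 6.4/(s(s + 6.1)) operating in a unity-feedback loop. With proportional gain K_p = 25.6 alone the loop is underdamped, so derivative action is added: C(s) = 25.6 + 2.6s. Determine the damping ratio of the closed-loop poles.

Forward path: (25.6 + 2.6s)·6.4/(s(s+6.1)). The closed-loop characteristic equation is s² + (6.1 + 6.4·2.6)s + 6.4·25.6 = 0.
That is s² + 22.74s + 163.8 = 0, so ω_n = 12.8 rad/s and ζ = 22.74/(2·12.8) = 0.8883.

ζ = 0.888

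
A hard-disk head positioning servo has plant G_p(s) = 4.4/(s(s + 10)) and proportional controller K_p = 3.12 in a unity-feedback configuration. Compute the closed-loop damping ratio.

ζ = 1.35

The closed-loop denominator is s(s+10) + 3.12·4.4 = s² + 10s + 13.73.
So ω_n² = 13.73 ⇒ ω_n = 3.705 rad/s, and ζ = 10/(2ω_n) = 1.35.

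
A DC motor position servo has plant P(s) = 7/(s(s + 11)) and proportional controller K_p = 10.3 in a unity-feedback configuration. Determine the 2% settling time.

From 1 + K_pP(s) = 0: s² + 11s + 72.1 = 0 ⇒ ω_n = 8.491, ζ = 0.6477.
2% settling time T_s ≈ 4/(ζω_n) = 4/5.5 = 0.727 s.

T_s ≈ 0.727 s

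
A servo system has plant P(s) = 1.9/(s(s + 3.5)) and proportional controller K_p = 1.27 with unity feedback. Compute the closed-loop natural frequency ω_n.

ω_n = 1.55 rad/s

The closed-loop denominator is s(s+3.5) + 1.27·1.9 = s² + 3.5s + 2.413.
Matching s² + 2ζω_n s + ω_n²: ω_n = √2.413 = 1.553 rad/s and 2ζω_n = 3.5, so ζ = 3.5/(2·1.553) = 1.13.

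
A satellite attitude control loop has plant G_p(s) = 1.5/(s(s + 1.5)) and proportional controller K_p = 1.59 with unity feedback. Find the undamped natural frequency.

ω_n = 1.54 rad/s

With unity feedback the closed-loop characteristic equation is s² + 1.5s + 1.59·1.5 = s² + 1.5s + 2.385 = 0.
Matching s² + 2ζω_n s + ω_n²: ω_n = √2.385 = 1.544 rad/s and 2ζω_n = 1.5, so ζ = 1.5/(2·1.544) = 0.486.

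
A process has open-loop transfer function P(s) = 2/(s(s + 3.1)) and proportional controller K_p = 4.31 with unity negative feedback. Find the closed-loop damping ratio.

The closed-loop denominator is s(s+3.1) + 4.31·2 = s² + 3.1s + 8.62.
Matching s² + 2ζω_n s + ω_n²: ω_n = √8.62 = 2.936 rad/s and 2ζω_n = 3.1, so ζ = 3.1/(2·2.936) = 0.528.

ζ = 0.528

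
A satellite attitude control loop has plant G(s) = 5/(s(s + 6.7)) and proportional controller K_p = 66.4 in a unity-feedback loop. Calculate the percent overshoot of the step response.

The closed-loop denominator s² + 6.7s + 332 gives ω_n = √332 = 18.22 and ζ = 6.7/(2ω_n) = 0.1839.
%OS = 100·exp(−πζ/√(1−ζ²)) = 100·exp(−π·0.1839/√0.9662) = 55.6%.

55.6%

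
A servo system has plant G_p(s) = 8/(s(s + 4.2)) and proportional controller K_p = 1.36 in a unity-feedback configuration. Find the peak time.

Closed-loop characteristic equation: s² + 4.2s + 10.88 = 0, so ω_n = 3.298 rad/s and ζ = 4.2/(2·3.298) = 0.6367.
Damped frequency ω_d = ω_n√(1−ζ²) = 2.544 rad/s, so peak time T_p = π/ω_d = 1.24 s.

T_p = 1.24 s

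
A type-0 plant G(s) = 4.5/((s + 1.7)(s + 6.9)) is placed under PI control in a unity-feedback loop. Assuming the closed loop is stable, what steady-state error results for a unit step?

0

The PI controller's integrator makes the forward path type 1, so e_ss to a step is zero.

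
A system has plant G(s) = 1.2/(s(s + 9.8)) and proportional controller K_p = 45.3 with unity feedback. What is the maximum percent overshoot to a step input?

From 1 + K_pG(s) = 0: s² + 9.8s + 54.36 = 0 ⇒ ω_n = 7.373, ζ = 0.6646.
%OS = 100·exp(−πζ/√(1−ζ²)) = 100·exp(−π·0.6646/√0.5583) = 6.12%.

6.12%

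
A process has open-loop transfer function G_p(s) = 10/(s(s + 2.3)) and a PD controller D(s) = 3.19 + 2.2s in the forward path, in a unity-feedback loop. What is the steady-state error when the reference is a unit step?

The open loop D(s)G_p(s) has a pole at the origin (type 1), so the static position error constant is infinite and e_ss = 1/(1+∞) = 0.

0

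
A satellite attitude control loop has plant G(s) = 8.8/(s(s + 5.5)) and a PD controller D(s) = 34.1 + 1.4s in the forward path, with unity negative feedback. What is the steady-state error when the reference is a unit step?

0

The open loop D(s)G(s) has a pole at the origin (type 1), so the static position error constant is infinite and e_ss = 1/(1+∞) = 0.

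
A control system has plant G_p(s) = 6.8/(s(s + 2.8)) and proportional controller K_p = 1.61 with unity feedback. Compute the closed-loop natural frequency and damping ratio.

ω_n = 3.31 rad/s, ζ = 0.423

1 + K_p·G_p(s) = 0 gives s² + 2.8s + 10.95 = 0.
So ω_n² = 10.95 ⇒ ω_n = 3.309 rad/s, and ζ = 2.8/(2ω_n) = 0.423.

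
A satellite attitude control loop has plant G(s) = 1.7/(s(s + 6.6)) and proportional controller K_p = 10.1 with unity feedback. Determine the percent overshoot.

1.6%

Closed-loop characteristic equation: s² + 6.6s + 17.17 = 0, so ω_n = 4.144 rad/s and ζ = 6.6/(2·4.144) = 0.7964.
%OS = 100·exp(−πζ/√(1−ζ²)) = 100·exp(−π·0.7964/√0.3658) = 1.6%.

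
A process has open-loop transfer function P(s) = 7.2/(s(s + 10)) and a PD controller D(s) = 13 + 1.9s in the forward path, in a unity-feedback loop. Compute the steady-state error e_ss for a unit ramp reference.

The loop has one pole at the origin (type 1). Velocity error constant K_v = lim_{s→0} s·D(s)P(s) = 13·7.2/10 = 9.36.
Steady-state error to a unit ramp: e_ss = 1/K_v = 0.107.

0.107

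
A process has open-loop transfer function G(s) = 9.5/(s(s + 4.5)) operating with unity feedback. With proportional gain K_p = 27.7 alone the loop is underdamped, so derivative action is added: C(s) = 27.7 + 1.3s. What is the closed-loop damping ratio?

Forward path: (27.7 + 1.3s)·9.5/(s(s+4.5)). The closed-loop characteristic equation is s² + (4.5 + 9.5·1.3)s + 9.5·27.7 = 0.
That is s² + 16.85s + 263.1 = 0, so ω_n = 16.22 rad/s and ζ = 16.85/(2·16.22) = 0.5194.

ζ = 0.519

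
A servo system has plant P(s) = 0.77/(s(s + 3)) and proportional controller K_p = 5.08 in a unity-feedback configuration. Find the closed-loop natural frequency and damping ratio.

ω_n = 1.98 rad/s, ζ = 0.758

With unity feedback the closed-loop characteristic equation is s² + 3s + 5.08·0.77 = s² + 3s + 3.912 = 0.
Matching s² + 2ζω_n s + ω_n²: ω_n = √3.912 = 1.978 rad/s and 2ζω_n = 3, so ζ = 3/(2·1.978) = 0.758.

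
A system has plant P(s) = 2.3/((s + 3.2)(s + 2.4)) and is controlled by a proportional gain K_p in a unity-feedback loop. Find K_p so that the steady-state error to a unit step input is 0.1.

The loop is type 0, so e_ss(step) = 1/(1 + K_pos) with K_pos = K_p·P(0).
P(0) = 0.2995. Require 1/(1 + K_p·0.2995) = 0.1, so 1 + 0.2995·K_p = 10.
K_p = (10 − 1)/0.2995 = 30.1.

K_p = 30.1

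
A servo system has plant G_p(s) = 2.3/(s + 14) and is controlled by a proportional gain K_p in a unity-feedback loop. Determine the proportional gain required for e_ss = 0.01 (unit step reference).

For a type-0 loop with proportional control, e_ss = 1/(1 + K_p·G_p(0)).
G_p(0) = 0.1643. Require 1/(1 + K_p·0.1643) = 0.01, so 1 + 0.1643·K_p = 100.
K_p = (100 − 1)/0.1643 = 603.

K_p = 603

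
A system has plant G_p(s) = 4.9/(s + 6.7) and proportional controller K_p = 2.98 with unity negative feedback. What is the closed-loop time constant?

Closed-loop transfer function: T(s) = K_p·G_p(s)/(1 + K_p·G_p(s)) = 14.6/(s + 6.7 + 14.6) = 14.6/(s + 21.3).
Time constant τ = 1/21.3 = 0.0469 s.

τ = 0.0469 s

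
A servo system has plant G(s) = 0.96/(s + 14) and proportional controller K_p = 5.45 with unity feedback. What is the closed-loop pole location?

s = -19.23

Closed-loop transfer function: T(s) = K_p·G(s)/(1 + K_p·G(s)) = 5.232/(s + 14 + 5.232) = 5.232/(s + 19.23).
The closed-loop pole is at s = −19.23.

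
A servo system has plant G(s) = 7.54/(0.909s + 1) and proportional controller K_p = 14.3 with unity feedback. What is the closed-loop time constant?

τ = 0.00835 s

Closed loop: T(s) = K_p·G/(1+K_p·G) = 107.8/(0.909s + 1 + 107.8), with pole at s = −(1 + 107.8)/0.909 = −119.7.
Closed-loop time constant τ = 1/119.7 = 0.00835 s.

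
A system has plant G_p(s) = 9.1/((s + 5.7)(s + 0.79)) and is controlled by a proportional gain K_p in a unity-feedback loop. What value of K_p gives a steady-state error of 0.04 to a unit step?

For a type-0 loop with proportional control, e_ss = 1/(1 + K_p·G_p(0)).
G_p(0) = 2.021. Require 1/(1 + K_p·2.021) = 0.04, so 1 + 2.021·K_p = 25.
K_p = (25 − 1)/2.021 = 11.9.

K_p = 11.9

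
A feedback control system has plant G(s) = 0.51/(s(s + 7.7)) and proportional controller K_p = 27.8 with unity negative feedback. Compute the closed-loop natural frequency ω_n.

The closed-loop denominator is s(s+7.7) + 27.8·0.51 = s² + 7.7s + 14.18.
Matching s² + 2ζω_n s + ω_n²: ω_n = √14.18 = 3.765 rad/s and 2ζω_n = 7.7, so ζ = 7.7/(2·3.765) = 1.02.

ω_n = 3.77 rad/s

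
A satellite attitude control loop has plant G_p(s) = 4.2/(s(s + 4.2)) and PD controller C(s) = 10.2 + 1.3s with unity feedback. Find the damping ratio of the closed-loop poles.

Forward path: (10.2 + 1.3s)·4.2/(s(s+4.2)). The closed-loop characteristic equation is s² + (4.2 + 4.2·1.3)s + 4.2·10.2 = 0.
That is s² + 9.66s + 42.84 = 0, so ω_n = 6.545 rad/s and ζ = 9.66/(2·6.545) = 0.7379.

ζ = 0.738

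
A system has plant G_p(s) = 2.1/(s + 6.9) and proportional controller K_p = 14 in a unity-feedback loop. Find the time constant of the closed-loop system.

τ = 0.0275 s

Closed-loop transfer function: T(s) = K_p·G_p(s)/(1 + K_p·G_p(s)) = 29.4/(s + 6.9 + 29.4) = 29.4/(s + 36.3).
Time constant τ = 1/36.3 = 0.0275 s.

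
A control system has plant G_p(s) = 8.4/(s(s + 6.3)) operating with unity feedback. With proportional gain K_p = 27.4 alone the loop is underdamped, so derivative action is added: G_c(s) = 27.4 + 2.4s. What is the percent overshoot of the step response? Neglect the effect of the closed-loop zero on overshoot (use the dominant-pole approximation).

0.371%

Forward path: (27.4 + 2.4s)·8.4/(s(s+6.3)). The closed-loop characteristic equation is s² + (6.3 + 8.4·2.4)s + 8.4·27.4 = 0.
That is s² + 26.46s + 230.2 = 0, so ω_n = 15.17 rad/s and ζ = 26.46/(2·15.17) = 0.8721.
%OS = 100·exp(−πζ/√(1−ζ²)) = 0.371%.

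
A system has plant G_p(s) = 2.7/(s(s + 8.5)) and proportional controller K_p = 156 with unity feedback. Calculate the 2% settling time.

T_s ≈ 0.941 s

The closed-loop denominator s² + 8.5s + 421.2 gives ω_n = √421.2 = 20.52 and ζ = 8.5/(2ω_n) = 0.2071.
2% settling time T_s ≈ 4/(ζω_n) = 4/4.25 = 0.941 s.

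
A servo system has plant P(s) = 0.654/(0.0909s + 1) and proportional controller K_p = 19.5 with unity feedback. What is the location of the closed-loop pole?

Closed loop: T(s) = K_p·P/(1+K_p·P) = 12.75/(0.0909s + 1 + 12.75), with pole at s = −(1 + 12.75)/0.0909 = −151.3.

s = -151.3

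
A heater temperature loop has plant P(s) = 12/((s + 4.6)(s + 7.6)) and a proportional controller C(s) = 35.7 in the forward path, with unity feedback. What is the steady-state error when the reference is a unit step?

The loop is type 0. Static position error constant K_pos = C(0)·P(0) = 35.7·0.3432 = 12.25.
Steady-state error to a unit step: e_ss = 1/(1+K_pos) = 1/13.25 = 0.0754.

0.0754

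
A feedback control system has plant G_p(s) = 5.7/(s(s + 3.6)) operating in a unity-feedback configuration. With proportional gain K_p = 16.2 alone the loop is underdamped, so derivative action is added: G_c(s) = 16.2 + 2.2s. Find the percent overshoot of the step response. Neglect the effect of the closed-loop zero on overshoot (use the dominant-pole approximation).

0.775%

Forward path: (16.2 + 2.2s)·5.7/(s(s+3.6)). The closed-loop characteristic equation is s² + (3.6 + 5.7·2.2)s + 5.7·16.2 = 0.
That is s² + 16.14s + 92.34 = 0, so ω_n = 9.609 rad/s and ζ = 16.14/(2·9.609) = 0.8398.
%OS = 100·exp(−πζ/√(1−ζ²)) = 0.775%.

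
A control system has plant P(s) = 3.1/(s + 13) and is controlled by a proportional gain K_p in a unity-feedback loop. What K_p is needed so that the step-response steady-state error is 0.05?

The loop is type 0, so e_ss(step) = 1/(1 + K_pos) with K_pos = K_p·P(0).
P(0) = 0.2385. Require 1/(1 + K_p·0.2385) = 0.05, so 1 + 0.2385·K_p = 20.
K_p = (20 − 1)/0.2385 = 79.7.

K_p = 79.7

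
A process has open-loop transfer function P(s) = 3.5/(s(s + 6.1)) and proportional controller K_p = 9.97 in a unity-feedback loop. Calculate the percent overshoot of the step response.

From 1 + K_pP(s) = 0: s² + 6.1s + 34.9 = 0 ⇒ ω_n = 5.907, ζ = 0.5163.
%OS = 100·exp(−πζ/√(1−ζ²)) = 100·exp(−π·0.5163/√0.7334) = 15%.

15%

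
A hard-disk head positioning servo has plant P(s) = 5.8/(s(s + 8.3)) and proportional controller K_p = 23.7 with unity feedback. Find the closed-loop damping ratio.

ζ = 0.354

With unity feedback the closed-loop characteristic equation is s² + 8.3s + 23.7·5.8 = s² + 8.3s + 137.5 = 0.
So ω_n² = 137.5 ⇒ ω_n = 11.72 rad/s, and ζ = 8.3/(2ω_n) = 0.354.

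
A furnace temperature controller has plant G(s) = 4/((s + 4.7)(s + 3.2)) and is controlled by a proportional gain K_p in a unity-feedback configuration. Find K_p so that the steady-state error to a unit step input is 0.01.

K_p = 372

The loop is type 0, so e_ss(step) = 1/(1 + K_pos) with K_pos = K_p·G(0).
G(0) = 0.266. Require 1/(1 + K_p·0.266) = 0.01, so 1 + 0.266·K_p = 100.
K_p = (100 − 1)/0.266 = 372.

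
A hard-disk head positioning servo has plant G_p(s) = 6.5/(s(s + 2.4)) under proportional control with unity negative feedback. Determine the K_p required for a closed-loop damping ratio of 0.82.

K_p = 0.329

Closed-loop characteristic equation: s² + 2.4s + K_p·6.5 = 0.
So ω_n = √(6.5K_p) and 2ζω_n = 2.4, giving ζ = 2.4/(2√(6.5K_p)).
Setting ζ = 0.82: √(6.5K_p) = 2.4/(2·0.82) = 1.463, so K_p = 2.142/6.5 = 0.329.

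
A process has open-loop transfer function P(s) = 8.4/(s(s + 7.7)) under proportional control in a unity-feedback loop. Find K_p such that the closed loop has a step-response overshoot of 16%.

K_p = 6.95

From %OS = 100·exp(−πζ/√(1−ζ²)) = 16%, ζ = −ln(0.16)/√(π²+ln²(0.16)) = 0.5039.
Characteristic equation s² + 7.7s + 8.4K_p = 0 gives ζ = 7.7/(2√(8.4K_p)).
Setting ζ = 0.5039: √(8.4K_p) = 7.7/(2·0.5039) = 7.641, so K_p = 58.38/8.4 = 6.95.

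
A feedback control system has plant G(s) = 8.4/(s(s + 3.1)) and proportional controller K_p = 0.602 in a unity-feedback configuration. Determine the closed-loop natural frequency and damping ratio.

1 + K_p·G(s) = 0 gives s² + 3.1s + 5.057 = 0.
So ω_n² = 5.057 ⇒ ω_n = 2.249 rad/s, and ζ = 3.1/(2ω_n) = 0.689.

ω_n = 2.25 rad/s, ζ = 0.689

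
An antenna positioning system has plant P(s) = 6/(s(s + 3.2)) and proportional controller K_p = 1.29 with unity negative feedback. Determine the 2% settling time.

T_s ≈ 2.5 s

From 1 + K_pP(s) = 0: s² + 3.2s + 7.74 = 0 ⇒ ω_n = 2.782, ζ = 0.5751.
2% settling time T_s ≈ 4/(ζω_n) = 4/1.6 = 2.5 s.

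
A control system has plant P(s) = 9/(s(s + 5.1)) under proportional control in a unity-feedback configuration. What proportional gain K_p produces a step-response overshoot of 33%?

K_p = 6.52

From %OS = 100·exp(−πζ/√(1−ζ²)) = 33%, ζ = −ln(0.33)/√(π²+ln²(0.33)) = 0.3328.
Characteristic equation s² + 5.1s + 9K_p = 0 gives ζ = 5.1/(2√(9K_p)).
Setting ζ = 0.3328: √(9K_p) = 5.1/(2·0.3328) = 7.663, so K_p = 58.72/9 = 6.52.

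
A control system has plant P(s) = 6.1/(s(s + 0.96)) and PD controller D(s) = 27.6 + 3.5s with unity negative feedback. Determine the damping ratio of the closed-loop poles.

Forward path: (27.6 + 3.5s)·6.1/(s(s+0.96)). The closed-loop characteristic equation is s² + (0.96 + 6.1·3.5)s + 6.1·27.6 = 0.
That is s² + 22.31s + 168.4 = 0, so ω_n = 12.98 rad/s and ζ = 22.31/(2·12.98) = 0.8597.

ζ = 0.86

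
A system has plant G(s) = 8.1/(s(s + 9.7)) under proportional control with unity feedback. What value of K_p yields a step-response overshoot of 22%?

From %OS = 100·exp(−πζ/√(1−ζ²)) = 22%, ζ = −ln(0.22)/√(π²+ln²(0.22)) = 0.4342.
Characteristic equation s² + 9.7s + 8.1K_p = 0 gives ζ = 9.7/(2√(8.1K_p)).
Setting ζ = 0.4342: √(8.1K_p) = 9.7/(2·0.4342) = 11.17, so K_p = 124.8/8.1 = 15.4.

K_p = 15.4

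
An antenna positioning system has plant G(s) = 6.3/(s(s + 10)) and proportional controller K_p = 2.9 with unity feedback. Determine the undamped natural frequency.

ω_n = 4.27 rad/s

With unity feedback the closed-loop characteristic equation is s² + 10s + 2.9·6.3 = s² + 10s + 18.27 = 0.
So ω_n² = 18.27 ⇒ ω_n = 4.274 rad/s, and ζ = 10/(2ω_n) = 1.17.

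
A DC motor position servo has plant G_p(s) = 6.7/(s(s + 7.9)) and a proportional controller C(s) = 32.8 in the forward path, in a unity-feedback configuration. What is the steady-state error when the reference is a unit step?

The open loop C(s)G_p(s) has a pole at the origin (type 1), so the static position error constant is infinite and e_ss = 1/(1+∞) = 0.

0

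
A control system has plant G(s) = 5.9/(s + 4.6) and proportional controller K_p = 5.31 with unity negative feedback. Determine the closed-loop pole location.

Closed-loop transfer function: T(s) = K_p·G(s)/(1 + K_p·G(s)) = 31.33/(s + 4.6 + 31.33) = 31.33/(s + 35.93).
The closed-loop pole is at s = −35.93.

s = -35.93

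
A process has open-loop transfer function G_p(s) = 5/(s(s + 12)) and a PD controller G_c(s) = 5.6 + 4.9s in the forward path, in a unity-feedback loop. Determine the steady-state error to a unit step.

0

The open loop G_c(s)G_p(s) has a pole at the origin (type 1), so the static position error constant is infinite and e_ss = 1/(1+∞) = 0.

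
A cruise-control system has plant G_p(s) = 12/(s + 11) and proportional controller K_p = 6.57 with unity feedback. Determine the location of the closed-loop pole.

Closed-loop transfer function: T(s) = K_p·G_p(s)/(1 + K_p·G_p(s)) = 78.84/(s + 11 + 78.84) = 78.84/(s + 89.84).
The closed-loop pole is at s = −89.84.

s = -89.84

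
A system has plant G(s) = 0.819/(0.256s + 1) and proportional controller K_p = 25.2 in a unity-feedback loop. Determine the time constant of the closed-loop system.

τ = 0.0118 s

Closed loop: T(s) = K_p·G/(1+K_p·G) = 20.64/(0.256s + 1 + 20.64), with pole at s = −(1 + 20.64)/0.256 = −84.53.
Closed-loop time constant τ = 1/84.53 = 0.0118 s.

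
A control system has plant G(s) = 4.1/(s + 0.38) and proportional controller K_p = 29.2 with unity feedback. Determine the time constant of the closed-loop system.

τ = 0.00833 s

Closed-loop transfer function: T(s) = K_p·G(s)/(1 + K_p·G(s)) = 119.7/(s + 0.38 + 119.7) = 119.7/(s + 120.1).
Time constant τ = 1/120.1 = 0.00833 s.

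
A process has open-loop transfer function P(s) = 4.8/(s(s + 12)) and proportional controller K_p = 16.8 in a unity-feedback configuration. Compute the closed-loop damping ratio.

1 + K_p·P(s) = 0 gives s² + 12s + 80.64 = 0.
Matching s² + 2ζω_n s + ω_n²: ω_n = √80.64 = 8.98 rad/s and 2ζω_n = 12, so ζ = 12/(2·8.98) = 0.668.

ζ = 0.668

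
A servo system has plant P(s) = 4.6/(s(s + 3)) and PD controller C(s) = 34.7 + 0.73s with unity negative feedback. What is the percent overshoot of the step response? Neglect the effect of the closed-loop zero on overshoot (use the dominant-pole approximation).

Forward path: (34.7 + 0.73s)·4.6/(s(s+3)). The closed-loop characteristic equation is s² + (3 + 4.6·0.73)s + 4.6·34.7 = 0.
That is s² + 6.358s + 159.6 = 0, so ω_n = 12.63 rad/s and ζ = 6.358/(2·12.63) = 0.2516.
%OS = 100·exp(−πζ/√(1−ζ²)) = 44.2%.

44.2%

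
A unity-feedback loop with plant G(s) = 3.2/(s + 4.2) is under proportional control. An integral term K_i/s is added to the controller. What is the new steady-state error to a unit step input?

0

The integrator makes K_pos = lim_{s→0} C(s)G(s) infinite, so e_ss = 1/(1+K_pos) = 0.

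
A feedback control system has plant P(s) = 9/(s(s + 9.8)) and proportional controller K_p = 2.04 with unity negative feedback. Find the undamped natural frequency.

The closed-loop denominator is s(s+9.8) + 2.04·9 = s² + 9.8s + 18.36.
So ω_n² = 18.36 ⇒ ω_n = 4.285 rad/s, and ζ = 9.8/(2ω_n) = 1.14.

ω_n = 4.28 rad/s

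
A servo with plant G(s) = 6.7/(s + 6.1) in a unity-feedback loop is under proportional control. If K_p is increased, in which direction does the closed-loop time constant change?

decrease

The closed-loop bandwidth 6.1+K_p·6.7 grows with K_p, so τ shrinks.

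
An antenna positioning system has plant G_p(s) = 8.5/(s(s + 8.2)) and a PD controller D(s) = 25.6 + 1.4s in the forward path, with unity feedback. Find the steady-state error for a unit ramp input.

The loop has one pole at the origin (type 1). Velocity error constant K_v = lim_{s→0} s·D(s)G_p(s) = 25.6·8.5/8.2 = 26.54.
Steady-state error to a unit ramp: e_ss = 1/K_v = 0.0377.

0.0377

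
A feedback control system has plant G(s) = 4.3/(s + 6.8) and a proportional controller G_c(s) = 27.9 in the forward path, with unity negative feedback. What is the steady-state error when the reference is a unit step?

0.0536

The loop is type 0. Static position error constant K_pos = G_c(0)·G(0) = 27.9·0.6324 = 17.64.
Steady-state error to a unit step: e_ss = 1/(1+K_pos) = 1/18.64 = 0.0536.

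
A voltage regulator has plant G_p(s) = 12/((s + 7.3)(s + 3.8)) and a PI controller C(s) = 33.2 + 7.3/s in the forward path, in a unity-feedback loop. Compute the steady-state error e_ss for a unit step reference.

The open loop C(s)G_p(s) has a pole at the origin (type 1), so the static position error constant is infinite and e_ss = 1/(1+∞) = 0.

0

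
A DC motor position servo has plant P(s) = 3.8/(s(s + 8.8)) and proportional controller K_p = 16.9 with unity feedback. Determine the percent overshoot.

The closed-loop denominator s² + 8.8s + 64.22 gives ω_n = √64.22 = 8.014 and ζ = 8.8/(2ω_n) = 0.5491.
%OS = 100·exp(−πζ/√(1−ζ²)) = 100·exp(−π·0.5491/√0.6985) = 12.7%.

12.7%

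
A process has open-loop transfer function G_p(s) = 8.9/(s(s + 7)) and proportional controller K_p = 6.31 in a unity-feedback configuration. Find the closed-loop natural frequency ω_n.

ω_n = 7.49 rad/s

With unity feedback the closed-loop characteristic equation is s² + 7s + 6.31·8.9 = s² + 7s + 56.16 = 0.
Matching s² + 2ζω_n s + ω_n²: ω_n = √56.16 = 7.494 rad/s and 2ζω_n = 7, so ζ = 7/(2·7.494) = 0.467.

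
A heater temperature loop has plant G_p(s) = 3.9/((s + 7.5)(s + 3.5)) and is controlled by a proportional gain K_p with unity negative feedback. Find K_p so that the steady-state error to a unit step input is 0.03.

Steady-state error for a unit step on this type-0 loop is 1/(1 + K_p·G_p(0)).
G_p(0) = 0.1486. Require 1/(1 + K_p·0.1486) = 0.03, so 1 + 0.1486·K_p = 33.33.
K_p = (33.33 − 1)/0.1486 = 218.

K_p = 218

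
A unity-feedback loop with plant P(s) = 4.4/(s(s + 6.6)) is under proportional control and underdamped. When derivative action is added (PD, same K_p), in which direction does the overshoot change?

decrease

The derivative term adds K·K_d to the s-coefficient of the characteristic equation, raising 2ζω_n while ω_n is unchanged; ζ increases, so overshoot decreases.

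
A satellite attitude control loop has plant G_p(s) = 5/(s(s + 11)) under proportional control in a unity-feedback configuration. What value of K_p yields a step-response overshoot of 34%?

K_p = 57.4

From %OS = 100·exp(−πζ/√(1−ζ²)) = 34%, ζ = −ln(0.34)/√(π²+ln²(0.34)) = 0.3248.
Characteristic equation s² + 11s + 5K_p = 0 gives ζ = 11/(2√(5K_p)).
Setting ζ = 0.3248: √(5K_p) = 11/(2·0.3248) = 16.93, so K_p = 286.8/5 = 57.4.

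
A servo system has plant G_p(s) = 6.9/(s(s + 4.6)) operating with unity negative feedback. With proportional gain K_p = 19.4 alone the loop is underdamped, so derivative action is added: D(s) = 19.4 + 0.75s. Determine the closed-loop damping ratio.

Forward path: (19.4 + 0.75s)·6.9/(s(s+4.6)). The closed-loop characteristic equation is s² + (4.6 + 6.9·0.75)s + 6.9·19.4 = 0.
That is s² + 9.775s + 133.9 = 0, so ω_n = 11.57 rad/s and ζ = 9.775/(2·11.57) = 0.4224.

ζ = 0.422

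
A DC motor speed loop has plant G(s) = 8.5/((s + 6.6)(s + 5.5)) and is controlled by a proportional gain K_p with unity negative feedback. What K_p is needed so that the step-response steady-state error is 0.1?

For a type-0 loop with proportional control, e_ss = 1/(1 + K_p·G(0)).
G(0) = 0.2342. Require 1/(1 + K_p·0.2342) = 0.1, so 1 + 0.2342·K_p = 10.
K_p = (10 − 1)/0.2342 = 38.4.

K_p = 38.4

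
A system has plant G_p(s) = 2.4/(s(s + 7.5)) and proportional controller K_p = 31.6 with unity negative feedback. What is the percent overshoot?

From 1 + K_pG_p(s) = 0: s² + 7.5s + 75.84 = 0 ⇒ ω_n = 8.709, ζ = 0.4306.
%OS = 100·exp(−πζ/√(1−ζ²)) = 100·exp(−π·0.4306/√0.8146) = 22.3%.

22.3%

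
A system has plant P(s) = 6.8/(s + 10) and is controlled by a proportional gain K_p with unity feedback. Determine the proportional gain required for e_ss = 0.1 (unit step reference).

For a type-0 loop with proportional control, e_ss = 1/(1 + K_p·P(0)).
P(0) = 0.68. Require 1/(1 + K_p·0.68) = 0.1, so 1 + 0.68·K_p = 10.
K_p = (10 − 1)/0.68 = 13.2.

K_p = 13.2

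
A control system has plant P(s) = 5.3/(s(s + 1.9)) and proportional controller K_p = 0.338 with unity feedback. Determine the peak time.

From 1 + K_pP(s) = 0: s² + 1.9s + 1.791 = 0 ⇒ ω_n = 1.338, ζ = 0.7098.
Damped frequency ω_d = ω_n√(1−ζ²) = 0.9428 rad/s, so peak time T_p = π/ω_d = 3.33 s.

T_p = 3.33 s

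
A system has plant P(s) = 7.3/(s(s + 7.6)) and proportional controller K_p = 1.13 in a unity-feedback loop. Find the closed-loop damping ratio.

ζ = 1.32

The closed-loop denominator is s(s+7.6) + 1.13·7.3 = s² + 7.6s + 8.249.
So ω_n² = 8.249 ⇒ ω_n = 2.872 rad/s, and ζ = 7.6/(2ω_n) = 1.32.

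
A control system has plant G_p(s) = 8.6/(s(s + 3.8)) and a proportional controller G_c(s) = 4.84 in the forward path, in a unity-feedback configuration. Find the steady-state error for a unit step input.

The open loop G_c(s)G_p(s) has a pole at the origin (type 1), so the static position error constant is infinite and e_ss = 1/(1+∞) = 0.

0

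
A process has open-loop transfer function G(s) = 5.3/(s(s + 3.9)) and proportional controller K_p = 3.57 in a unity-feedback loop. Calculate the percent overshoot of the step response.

Closed-loop characteristic equation: s² + 3.9s + 18.92 = 0, so ω_n = 4.35 rad/s and ζ = 3.9/(2·4.35) = 0.4483.
%OS = 100·exp(−πζ/√(1−ζ²)) = 100·exp(−π·0.4483/√0.799) = 20.7%.

20.7%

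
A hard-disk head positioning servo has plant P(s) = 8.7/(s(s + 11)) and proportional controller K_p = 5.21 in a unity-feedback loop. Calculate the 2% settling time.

Closed-loop characteristic equation: s² + 11s + 45.33 = 0, so ω_n = 6.733 rad/s and ζ = 11/(2·6.733) = 0.8169.
2% settling time T_s ≈ 4/(ζω_n) = 4/5.5 = 0.727 s.

T_s ≈ 0.727 s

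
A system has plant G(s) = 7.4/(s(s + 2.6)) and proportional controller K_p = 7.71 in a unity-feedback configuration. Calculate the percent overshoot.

57.8%

Closed-loop characteristic equation: s² + 2.6s + 57.05 = 0, so ω_n = 7.553 rad/s and ζ = 2.6/(2·7.553) = 0.1721.
%OS = 100·exp(−πζ/√(1−ζ²)) = 100·exp(−π·0.1721/√0.9704) = 57.8%.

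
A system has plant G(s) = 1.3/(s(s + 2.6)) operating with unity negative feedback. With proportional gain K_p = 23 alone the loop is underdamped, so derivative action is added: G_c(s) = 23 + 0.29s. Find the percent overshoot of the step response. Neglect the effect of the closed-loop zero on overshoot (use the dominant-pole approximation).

41.1%

Forward path: (23 + 0.29s)·1.3/(s(s+2.6)). The closed-loop characteristic equation is s² + (2.6 + 1.3·0.29)s + 1.3·23 = 0.
That is s² + 2.977s + 29.9 = 0, so ω_n = 5.468 rad/s and ζ = 2.977/(2·5.468) = 0.2722.
%OS = 100·exp(−πζ/√(1−ζ²)) = 41.1%.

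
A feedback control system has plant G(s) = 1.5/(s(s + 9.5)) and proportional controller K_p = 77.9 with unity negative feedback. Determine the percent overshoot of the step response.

21.5%

The closed-loop denominator s² + 9.5s + 116.9 gives ω_n = √116.9 = 10.81 and ζ = 9.5/(2ω_n) = 0.4394.
%OS = 100·exp(−πζ/√(1−ζ²)) = 100·exp(−π·0.4394/√0.8069) = 21.5%.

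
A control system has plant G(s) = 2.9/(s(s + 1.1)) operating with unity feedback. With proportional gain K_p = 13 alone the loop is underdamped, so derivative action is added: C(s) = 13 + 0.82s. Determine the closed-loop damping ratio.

Forward path: (13 + 0.82s)·2.9/(s(s+1.1)). The closed-loop characteristic equation is s² + (1.1 + 2.9·0.82)s + 2.9·13 = 0.
That is s² + 3.478s + 37.7 = 0, so ω_n = 6.14 rad/s and ζ = 3.478/(2·6.14) = 0.2832.

ζ = 0.283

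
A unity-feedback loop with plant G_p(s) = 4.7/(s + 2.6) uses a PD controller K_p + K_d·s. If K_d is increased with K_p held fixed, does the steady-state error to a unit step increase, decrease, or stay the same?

K_d affects only the transient (the s-coefficient); the DC loop gain, and hence e_ss, depends only on K_p.

unchanged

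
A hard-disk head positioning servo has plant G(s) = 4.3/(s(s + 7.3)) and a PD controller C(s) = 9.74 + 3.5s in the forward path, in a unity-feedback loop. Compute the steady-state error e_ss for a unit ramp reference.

0.174

The loop has one pole at the origin (type 1). Velocity error constant K_v = lim_{s→0} s·C(s)G(s) = 9.74·4.3/7.3 = 5.737.
Steady-state error to a unit ramp: e_ss = 1/K_v = 0.174.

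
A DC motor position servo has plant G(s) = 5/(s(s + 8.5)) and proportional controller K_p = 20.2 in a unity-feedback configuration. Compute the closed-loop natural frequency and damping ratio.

1 + K_p·G(s) = 0 gives s² + 8.5s + 101 = 0.
So ω_n² = 101 ⇒ ω_n = 10.05 rad/s, and ζ = 8.5/(2ω_n) = 0.423.

ω_n = 10 rad/s, ζ = 0.423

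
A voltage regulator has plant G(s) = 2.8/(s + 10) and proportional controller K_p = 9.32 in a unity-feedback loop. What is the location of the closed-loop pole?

Closed-loop transfer function: T(s) = K_p·G(s)/(1 + K_p·G(s)) = 26.1/(s + 10 + 26.1) = 26.1/(s + 36.1).
The closed-loop pole is at s = −36.1.

s = -36.1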